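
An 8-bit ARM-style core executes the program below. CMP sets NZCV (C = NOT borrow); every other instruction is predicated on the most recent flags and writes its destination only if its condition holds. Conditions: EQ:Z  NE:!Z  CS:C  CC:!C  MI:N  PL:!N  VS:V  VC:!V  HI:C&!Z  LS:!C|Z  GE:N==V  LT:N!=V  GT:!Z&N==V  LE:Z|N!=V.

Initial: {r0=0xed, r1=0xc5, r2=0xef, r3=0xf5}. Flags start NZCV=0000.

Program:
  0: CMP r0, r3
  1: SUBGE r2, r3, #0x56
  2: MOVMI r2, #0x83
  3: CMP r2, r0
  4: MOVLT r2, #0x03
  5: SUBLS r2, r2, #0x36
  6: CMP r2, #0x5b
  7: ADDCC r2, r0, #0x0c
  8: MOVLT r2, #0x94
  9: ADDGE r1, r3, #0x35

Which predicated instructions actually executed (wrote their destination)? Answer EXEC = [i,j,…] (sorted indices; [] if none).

EXEC = [2,4,5,8]

[0] flags=1000 → (cmp)
[1] flags=1000 GE?F → skip
[2] flags=1000 MI?T → r2=0x83
[3] flags=1000 → (cmp)
[4] flags=1000 LT?T → r2=0x03
[5] flags=1000 LS?T → r2=0xcd
[6] flags=0011 → (cmp)
[7] flags=0011 CC?F → skip
[8] flags=0011 LT?T → r2=0x94
[9] flags=0011 GE?F → skip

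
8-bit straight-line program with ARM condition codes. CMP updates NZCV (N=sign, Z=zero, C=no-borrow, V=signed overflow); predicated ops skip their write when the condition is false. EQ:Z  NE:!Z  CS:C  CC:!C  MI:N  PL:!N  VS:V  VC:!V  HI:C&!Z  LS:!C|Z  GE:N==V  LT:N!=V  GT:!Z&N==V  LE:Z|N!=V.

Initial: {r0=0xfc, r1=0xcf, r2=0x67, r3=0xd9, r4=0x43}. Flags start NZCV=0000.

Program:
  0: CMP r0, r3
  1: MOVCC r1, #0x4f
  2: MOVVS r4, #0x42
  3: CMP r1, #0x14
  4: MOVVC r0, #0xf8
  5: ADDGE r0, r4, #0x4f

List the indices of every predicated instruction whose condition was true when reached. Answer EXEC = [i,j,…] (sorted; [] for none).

[0] flags=0010 → (cmp)
[1] flags=0010 CC?F → skip
[2] flags=0010 VS?F → skip
[3] flags=1010 → (cmp)
[4] flags=1010 VC?T → r0=0xf8
[5] flags=1010 GE?F → skip

EXEC = [4]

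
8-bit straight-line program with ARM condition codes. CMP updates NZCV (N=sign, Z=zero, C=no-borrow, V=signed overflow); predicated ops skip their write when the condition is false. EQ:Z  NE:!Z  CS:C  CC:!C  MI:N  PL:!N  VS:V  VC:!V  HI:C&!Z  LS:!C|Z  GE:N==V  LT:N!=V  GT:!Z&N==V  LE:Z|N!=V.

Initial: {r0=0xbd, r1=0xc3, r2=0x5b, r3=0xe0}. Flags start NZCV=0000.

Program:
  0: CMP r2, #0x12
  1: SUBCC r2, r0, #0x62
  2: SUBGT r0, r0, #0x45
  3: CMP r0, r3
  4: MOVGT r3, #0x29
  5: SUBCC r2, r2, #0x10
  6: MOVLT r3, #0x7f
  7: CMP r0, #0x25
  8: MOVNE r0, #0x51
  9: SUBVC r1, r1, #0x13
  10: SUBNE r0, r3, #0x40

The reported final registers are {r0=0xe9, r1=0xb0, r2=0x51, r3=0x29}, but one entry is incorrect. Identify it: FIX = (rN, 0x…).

[0] flags=0010 → (cmp)
[1] flags=0010 CC?F → skip
[2] flags=0010 GT?T → r0=0x78
[3] flags=1001 → (cmp)
[4] flags=1001 GT?T → r3=0x29
[5] flags=1001 CC?T → r2=0x4b
[6] flags=1001 LT?F → skip
[7] flags=0010 → (cmp)
[8] flags=0010 NE?T → r0=0x51
[9] flags=0010 VC?T → r1=0xb0
[10] flags=0010 NE?T → r0=0xe9

FIX = (r2, 0x4b)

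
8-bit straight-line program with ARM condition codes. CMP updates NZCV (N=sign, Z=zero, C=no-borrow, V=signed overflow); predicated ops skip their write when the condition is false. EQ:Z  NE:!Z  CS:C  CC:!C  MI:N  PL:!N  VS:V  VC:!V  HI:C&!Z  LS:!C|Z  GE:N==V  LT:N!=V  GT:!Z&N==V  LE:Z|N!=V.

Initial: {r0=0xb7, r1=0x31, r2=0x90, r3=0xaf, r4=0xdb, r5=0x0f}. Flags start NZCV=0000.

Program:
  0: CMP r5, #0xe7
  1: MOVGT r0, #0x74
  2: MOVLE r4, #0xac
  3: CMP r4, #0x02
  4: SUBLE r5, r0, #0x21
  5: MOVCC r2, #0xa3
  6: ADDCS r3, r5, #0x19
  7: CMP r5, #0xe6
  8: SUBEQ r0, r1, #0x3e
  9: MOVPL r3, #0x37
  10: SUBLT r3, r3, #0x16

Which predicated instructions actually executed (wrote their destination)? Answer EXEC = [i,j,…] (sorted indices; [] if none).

0: ✓ CMP  NZCV=0000
1: ✓ MOVGT  r0←0x74
2: · MOVLE
3: ✓ CMP  NZCV=1010
4: ✓ SUBLE  r5←0x53
5: · MOVCC
6: ✓ ADDCS  r3←0x6c
7: ✓ CMP  NZCV=0000
8: · SUBEQ
9: ✓ MOVPL  r3←0x37
10: · SUBLT

EXEC = [1,4,6,9]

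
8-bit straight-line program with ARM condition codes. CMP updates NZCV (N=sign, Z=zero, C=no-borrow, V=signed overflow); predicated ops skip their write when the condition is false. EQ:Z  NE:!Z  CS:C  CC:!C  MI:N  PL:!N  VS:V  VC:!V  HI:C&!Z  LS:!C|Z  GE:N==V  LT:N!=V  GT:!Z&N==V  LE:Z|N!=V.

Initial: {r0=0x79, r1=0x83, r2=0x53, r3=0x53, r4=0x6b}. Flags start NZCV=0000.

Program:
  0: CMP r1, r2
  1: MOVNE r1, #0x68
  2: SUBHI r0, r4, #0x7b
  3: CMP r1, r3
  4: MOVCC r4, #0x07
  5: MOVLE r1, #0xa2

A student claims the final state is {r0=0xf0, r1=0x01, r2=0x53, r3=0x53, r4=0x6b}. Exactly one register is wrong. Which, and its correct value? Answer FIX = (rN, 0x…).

FIX = (r1, 0x68)

0: ✓ CMP  NZCV=0011
1: ✓ MOVNE  r1←0x68
2: ✓ SUBHI  r0←0xf0
3: ✓ CMP  NZCV=0010
4: · MOVCC
5: · MOVLE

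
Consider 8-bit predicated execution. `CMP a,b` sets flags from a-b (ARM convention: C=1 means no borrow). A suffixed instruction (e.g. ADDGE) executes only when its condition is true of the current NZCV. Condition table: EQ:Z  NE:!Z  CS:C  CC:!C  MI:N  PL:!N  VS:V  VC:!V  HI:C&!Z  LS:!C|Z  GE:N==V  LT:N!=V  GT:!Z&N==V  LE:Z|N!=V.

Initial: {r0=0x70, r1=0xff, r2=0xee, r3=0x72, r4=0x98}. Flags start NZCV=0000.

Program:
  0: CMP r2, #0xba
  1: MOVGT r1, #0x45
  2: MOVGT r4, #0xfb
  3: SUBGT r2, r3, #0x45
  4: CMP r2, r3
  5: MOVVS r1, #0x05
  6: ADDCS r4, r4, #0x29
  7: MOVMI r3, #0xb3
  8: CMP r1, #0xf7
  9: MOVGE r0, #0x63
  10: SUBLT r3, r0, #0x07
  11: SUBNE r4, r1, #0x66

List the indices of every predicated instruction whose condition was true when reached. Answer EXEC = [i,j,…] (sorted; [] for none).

EXEC = [1,2,3,7,9,11]

[0] flags=0010 → (cmp)
[1] flags=0010 GT?T → r1=0x45
[2] flags=0010 GT?T → r4=0xfb
[3] flags=0010 GT?T → r2=0x2d
[4] flags=1000 → (cmp)
[5] flags=1000 VS?F → skip
[6] flags=1000 CS?F → skip
[7] flags=1000 MI?T → r3=0xb3
[8] flags=0000 → (cmp)
[9] flags=0000 GE?T → r0=0x63
[10] flags=0000 LT?F → skip
[11] flags=0000 NE?T → r4=0xdf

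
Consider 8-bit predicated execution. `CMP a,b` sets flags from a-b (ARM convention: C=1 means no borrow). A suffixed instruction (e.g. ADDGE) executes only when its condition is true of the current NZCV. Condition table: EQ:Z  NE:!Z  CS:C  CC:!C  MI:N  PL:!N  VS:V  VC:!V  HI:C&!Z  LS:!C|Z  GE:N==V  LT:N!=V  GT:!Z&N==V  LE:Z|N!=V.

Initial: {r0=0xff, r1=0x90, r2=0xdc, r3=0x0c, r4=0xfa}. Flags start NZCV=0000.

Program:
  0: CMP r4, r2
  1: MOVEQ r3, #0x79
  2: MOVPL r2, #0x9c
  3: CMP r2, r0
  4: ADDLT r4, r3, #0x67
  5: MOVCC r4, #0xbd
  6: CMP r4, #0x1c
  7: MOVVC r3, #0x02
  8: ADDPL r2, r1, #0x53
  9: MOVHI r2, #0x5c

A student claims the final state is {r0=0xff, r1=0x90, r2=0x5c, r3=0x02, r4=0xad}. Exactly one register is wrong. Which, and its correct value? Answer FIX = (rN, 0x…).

FIX = (r4, 0xbd)

[0] flags=0010 → (cmp)
[1] flags=0010 EQ?F → skip
[2] flags=0010 PL?T → r2=0x9c
[3] flags=1000 → (cmp)
[4] flags=1000 LT?T → r4=0x73
[5] flags=1000 CC?T → r4=0xbd
[6] flags=1010 → (cmp)
[7] flags=1010 VC?T → r3=0x02
[8] flags=1010 PL?F → skip
[9] flags=1010 HI?T → r2=0x5c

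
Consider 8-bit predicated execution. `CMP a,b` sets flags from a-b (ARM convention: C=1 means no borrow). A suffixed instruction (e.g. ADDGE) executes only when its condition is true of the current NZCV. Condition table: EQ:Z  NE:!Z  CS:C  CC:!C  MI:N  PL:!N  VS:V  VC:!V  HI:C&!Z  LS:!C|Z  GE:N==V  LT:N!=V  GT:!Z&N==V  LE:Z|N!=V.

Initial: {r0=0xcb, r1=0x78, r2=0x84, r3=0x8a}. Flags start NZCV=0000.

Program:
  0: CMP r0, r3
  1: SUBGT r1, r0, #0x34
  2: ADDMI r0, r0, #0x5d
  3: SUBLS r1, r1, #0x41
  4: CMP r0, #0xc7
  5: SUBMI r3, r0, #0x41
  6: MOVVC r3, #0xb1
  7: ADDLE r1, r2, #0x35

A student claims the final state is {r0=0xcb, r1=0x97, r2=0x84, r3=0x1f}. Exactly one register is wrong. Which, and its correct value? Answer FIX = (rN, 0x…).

FIX = (r3, 0xb1)

[0] flags=0010 → (cmp)
[1] flags=0010 GT?T → r1=0x97
[2] flags=0010 MI?F → skip
[3] flags=0010 LS?F → skip
[4] flags=0010 → (cmp)
[5] flags=0010 MI?F → skip
[6] flags=0010 VC?T → r3=0xb1
[7] flags=0010 LE?F → skip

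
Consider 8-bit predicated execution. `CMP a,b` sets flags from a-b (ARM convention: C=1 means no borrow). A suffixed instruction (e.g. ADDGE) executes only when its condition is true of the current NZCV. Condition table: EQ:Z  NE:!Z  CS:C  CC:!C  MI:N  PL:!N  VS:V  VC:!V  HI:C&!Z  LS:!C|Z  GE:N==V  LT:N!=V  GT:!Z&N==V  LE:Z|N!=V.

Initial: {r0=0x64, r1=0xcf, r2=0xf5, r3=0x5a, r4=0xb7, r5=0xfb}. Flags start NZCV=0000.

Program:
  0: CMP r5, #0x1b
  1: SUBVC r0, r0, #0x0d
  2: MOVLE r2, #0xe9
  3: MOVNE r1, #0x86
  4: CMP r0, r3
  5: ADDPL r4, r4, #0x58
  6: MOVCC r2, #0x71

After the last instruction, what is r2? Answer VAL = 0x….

[0] flags=1010 → (cmp)
[1] flags=1010 VC?T → r0=0x57
[2] flags=1010 LE?T → r2=0xe9
[3] flags=1010 NE?T → r1=0x86
[4] flags=1000 → (cmp)
[5] flags=1000 PL?F → skip
[6] flags=1000 CC?T → r2=0x71

VAL = 0x71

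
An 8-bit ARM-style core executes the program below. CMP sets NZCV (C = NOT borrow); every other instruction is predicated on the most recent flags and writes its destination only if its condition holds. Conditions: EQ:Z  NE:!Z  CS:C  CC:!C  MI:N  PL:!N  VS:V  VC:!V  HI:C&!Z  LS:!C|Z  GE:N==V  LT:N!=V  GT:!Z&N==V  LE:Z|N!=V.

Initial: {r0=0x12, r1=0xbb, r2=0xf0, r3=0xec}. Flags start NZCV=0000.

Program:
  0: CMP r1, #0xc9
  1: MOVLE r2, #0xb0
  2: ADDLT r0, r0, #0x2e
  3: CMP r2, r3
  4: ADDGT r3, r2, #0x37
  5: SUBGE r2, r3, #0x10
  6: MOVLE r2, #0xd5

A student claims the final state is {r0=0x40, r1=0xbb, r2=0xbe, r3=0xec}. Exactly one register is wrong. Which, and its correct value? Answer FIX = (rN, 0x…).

[0] flags=1000 → (cmp)
[1] flags=1000 LE?T → r2=0xb0
[2] flags=1000 LT?T → r0=0x40
[3] flags=1000 → (cmp)
[4] flags=1000 GT?F → skip
[5] flags=1000 GE?F → skip
[6] flags=1000 LE?T → r2=0xd5

FIX = (r2, 0xd5)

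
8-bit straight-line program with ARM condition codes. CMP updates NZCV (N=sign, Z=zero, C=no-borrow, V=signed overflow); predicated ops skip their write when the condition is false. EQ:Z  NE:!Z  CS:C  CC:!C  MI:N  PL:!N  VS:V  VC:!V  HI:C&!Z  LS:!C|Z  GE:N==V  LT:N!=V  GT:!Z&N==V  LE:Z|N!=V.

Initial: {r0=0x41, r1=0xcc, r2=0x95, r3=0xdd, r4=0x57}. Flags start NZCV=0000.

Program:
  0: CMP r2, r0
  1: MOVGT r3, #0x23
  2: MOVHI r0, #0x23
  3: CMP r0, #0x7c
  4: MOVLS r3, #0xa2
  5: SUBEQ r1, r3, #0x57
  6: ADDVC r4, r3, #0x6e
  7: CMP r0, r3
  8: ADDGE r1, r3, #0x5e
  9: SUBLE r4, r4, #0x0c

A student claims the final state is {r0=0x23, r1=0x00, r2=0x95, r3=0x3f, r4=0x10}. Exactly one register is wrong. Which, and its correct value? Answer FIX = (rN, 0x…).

FIX = (r3, 0xa2)

[0] flags=0011 → (cmp)
[1] flags=0011 GT?F → skip
[2] flags=0011 HI?T → r0=0x23
[3] flags=1000 → (cmp)
[4] flags=1000 LS?T → r3=0xa2
[5] flags=1000 EQ?F → skip
[6] flags=1000 VC?T → r4=0x10
[7] flags=1001 → (cmp)
[8] flags=1001 GE?T → r1=0x00
[9] flags=1001 LE?F → skip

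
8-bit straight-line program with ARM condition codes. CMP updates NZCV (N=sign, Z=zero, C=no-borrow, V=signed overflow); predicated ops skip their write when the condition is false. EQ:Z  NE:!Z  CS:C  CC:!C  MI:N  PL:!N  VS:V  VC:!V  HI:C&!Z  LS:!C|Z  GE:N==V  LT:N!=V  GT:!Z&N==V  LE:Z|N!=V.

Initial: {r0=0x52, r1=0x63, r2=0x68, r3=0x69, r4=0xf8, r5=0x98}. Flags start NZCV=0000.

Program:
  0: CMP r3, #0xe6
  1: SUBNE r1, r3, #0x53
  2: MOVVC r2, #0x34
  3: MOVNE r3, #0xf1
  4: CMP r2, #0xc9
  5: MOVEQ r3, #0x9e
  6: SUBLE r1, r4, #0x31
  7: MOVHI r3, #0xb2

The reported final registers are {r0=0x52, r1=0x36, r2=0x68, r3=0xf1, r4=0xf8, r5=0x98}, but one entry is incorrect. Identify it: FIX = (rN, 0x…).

0: ✓ CMP  NZCV=1001
1: ✓ SUBNE  r1←0x16
2: · MOVVC
3: ✓ MOVNE  r3←0xf1
4: ✓ CMP  NZCV=1001
5: · MOVEQ
6: · SUBLE
7: · MOVHI

FIX = (r1, 0x16)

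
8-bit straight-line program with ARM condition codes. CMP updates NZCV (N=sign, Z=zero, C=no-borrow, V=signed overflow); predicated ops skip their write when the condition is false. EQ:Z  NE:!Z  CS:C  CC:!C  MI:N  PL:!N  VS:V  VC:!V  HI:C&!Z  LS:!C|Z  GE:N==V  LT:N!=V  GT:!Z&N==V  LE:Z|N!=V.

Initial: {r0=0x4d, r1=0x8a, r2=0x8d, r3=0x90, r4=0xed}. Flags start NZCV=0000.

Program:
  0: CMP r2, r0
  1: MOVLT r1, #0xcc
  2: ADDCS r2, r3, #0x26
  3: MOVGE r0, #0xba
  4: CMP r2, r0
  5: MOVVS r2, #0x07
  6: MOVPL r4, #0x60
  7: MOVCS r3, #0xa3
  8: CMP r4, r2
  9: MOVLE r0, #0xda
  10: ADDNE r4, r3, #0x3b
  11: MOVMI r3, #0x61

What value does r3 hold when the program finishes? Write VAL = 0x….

0: ✓ CMP  NZCV=0011
1: ✓ MOVLT  r1←0xcc
2: ✓ ADDCS  r2←0xb6
3: · MOVGE
4: ✓ CMP  NZCV=0011
5: ✓ MOVVS  r2←0x07
6: ✓ MOVPL  r4←0x60
7: ✓ MOVCS  r3←0xa3
8: ✓ CMP  NZCV=0010
9: · MOVLE
10: ✓ ADDNE  r4←0xde
11: · MOVMI

VAL = 0xa3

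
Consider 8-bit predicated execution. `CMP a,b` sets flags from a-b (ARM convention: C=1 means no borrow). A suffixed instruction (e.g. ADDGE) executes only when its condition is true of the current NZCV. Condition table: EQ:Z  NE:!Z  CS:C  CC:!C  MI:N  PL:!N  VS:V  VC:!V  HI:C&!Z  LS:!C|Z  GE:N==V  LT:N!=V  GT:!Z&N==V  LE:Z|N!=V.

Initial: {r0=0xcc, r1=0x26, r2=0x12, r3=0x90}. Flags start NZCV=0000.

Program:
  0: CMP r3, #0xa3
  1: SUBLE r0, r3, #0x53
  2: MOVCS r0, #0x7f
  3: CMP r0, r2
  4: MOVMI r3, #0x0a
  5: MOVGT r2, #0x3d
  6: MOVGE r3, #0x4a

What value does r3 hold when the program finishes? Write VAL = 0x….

VAL = 0x4a

0: ✓ CMP  NZCV=1000
1: ✓ SUBLE  r0←0x3d
2: · MOVCS
3: ✓ CMP  NZCV=0010
4: · MOVMI
5: ✓ MOVGT  r2←0x3d
6: ✓ MOVGE  r3←0x4a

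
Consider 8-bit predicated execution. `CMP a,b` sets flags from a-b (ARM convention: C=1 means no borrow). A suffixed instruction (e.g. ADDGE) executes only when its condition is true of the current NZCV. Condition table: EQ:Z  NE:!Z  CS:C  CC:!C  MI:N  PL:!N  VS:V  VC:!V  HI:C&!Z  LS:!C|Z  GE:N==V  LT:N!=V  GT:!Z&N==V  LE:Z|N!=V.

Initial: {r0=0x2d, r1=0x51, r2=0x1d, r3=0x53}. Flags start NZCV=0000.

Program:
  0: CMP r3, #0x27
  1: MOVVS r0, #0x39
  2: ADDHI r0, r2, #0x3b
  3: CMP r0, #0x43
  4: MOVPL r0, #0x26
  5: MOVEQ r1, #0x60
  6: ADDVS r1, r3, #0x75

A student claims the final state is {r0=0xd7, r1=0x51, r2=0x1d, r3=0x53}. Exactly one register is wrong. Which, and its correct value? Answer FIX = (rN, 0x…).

FIX = (r0, 0x26)

0: ✓ CMP  NZCV=0010
1: · MOVVS
2: ✓ ADDHI  r0←0x58
3: ✓ CMP  NZCV=0010
4: ✓ MOVPL  r0←0x26
5: · MOVEQ
6: · ADDVS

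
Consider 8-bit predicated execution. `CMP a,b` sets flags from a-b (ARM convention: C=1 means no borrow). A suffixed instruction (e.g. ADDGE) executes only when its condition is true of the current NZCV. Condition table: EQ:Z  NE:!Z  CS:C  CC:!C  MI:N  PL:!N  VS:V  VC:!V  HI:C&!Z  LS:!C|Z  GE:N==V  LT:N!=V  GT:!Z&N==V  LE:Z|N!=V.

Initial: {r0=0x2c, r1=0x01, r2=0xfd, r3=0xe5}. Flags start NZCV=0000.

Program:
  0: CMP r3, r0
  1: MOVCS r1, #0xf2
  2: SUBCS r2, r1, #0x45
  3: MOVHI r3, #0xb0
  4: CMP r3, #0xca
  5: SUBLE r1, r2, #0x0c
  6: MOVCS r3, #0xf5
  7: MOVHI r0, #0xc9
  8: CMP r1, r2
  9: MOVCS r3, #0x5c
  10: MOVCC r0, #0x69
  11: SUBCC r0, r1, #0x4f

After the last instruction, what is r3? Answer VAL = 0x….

0: ✓ CMP  NZCV=1010
1: ✓ MOVCS  r1←0xf2
2: ✓ SUBCS  r2←0xad
3: ✓ MOVHI  r3←0xb0
4: ✓ CMP  NZCV=1000
5: ✓ SUBLE  r1←0xa1
6: · MOVCS
7: · MOVHI
8: ✓ CMP  NZCV=1000
9: · MOVCS
10: ✓ MOVCC  r0←0x69
11: ✓ SUBCC  r0←0x52

VAL = 0xb0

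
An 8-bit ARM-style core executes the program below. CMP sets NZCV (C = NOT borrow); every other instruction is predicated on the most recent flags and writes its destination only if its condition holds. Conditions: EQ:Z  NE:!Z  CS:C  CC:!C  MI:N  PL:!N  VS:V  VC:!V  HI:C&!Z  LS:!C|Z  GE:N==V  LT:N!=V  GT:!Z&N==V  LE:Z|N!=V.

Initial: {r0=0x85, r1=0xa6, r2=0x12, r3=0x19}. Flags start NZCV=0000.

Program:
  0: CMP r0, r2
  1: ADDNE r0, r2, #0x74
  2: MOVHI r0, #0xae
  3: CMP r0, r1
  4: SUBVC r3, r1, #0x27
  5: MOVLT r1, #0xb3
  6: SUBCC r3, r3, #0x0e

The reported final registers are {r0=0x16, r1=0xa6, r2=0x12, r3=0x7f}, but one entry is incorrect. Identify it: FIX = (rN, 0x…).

0: ✓ CMP  NZCV=0011
1: ✓ ADDNE  r0←0x86
2: ✓ MOVHI  r0←0xae
3: ✓ CMP  NZCV=0010
4: ✓ SUBVC  r3←0x7f
5: · MOVLT
6: · SUBCC

FIX = (r0, 0xae)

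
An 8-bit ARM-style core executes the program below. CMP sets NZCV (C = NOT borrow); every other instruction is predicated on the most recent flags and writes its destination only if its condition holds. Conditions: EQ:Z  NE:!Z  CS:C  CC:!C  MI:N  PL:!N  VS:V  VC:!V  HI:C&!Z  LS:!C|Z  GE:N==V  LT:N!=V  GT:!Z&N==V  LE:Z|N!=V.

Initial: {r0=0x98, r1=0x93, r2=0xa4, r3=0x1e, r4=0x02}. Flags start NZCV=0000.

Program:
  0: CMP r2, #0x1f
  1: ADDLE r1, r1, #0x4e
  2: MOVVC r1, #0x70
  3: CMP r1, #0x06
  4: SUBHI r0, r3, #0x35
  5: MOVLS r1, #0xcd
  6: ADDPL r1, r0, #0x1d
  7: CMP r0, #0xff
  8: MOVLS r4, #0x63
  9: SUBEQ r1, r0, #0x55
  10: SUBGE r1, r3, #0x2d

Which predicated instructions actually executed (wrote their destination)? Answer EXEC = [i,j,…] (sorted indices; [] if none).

[0] flags=1010 → (cmp)
[1] flags=1010 LE?T → r1=0xe1
[2] flags=1010 VC?T → r1=0x70
[3] flags=0010 → (cmp)
[4] flags=0010 HI?T → r0=0xe9
[5] flags=0010 LS?F → skip
[6] flags=0010 PL?T → r1=0x06
[7] flags=1000 → (cmp)
[8] flags=1000 LS?T → r4=0x63
[9] flags=1000 EQ?F → skip
[10] flags=1000 GE?F → skip

EXEC = [1,2,4,6,8]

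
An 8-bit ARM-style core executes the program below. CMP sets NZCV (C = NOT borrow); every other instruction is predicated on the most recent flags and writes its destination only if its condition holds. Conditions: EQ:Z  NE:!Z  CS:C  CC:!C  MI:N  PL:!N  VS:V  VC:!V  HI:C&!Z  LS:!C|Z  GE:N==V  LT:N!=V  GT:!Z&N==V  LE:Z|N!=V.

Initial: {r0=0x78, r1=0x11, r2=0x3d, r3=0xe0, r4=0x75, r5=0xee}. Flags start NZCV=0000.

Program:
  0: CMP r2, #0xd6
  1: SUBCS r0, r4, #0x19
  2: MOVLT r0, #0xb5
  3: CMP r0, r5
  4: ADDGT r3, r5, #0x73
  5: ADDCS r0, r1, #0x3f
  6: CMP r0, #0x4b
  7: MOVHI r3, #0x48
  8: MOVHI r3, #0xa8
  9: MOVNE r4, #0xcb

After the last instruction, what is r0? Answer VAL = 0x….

VAL = 0x78

0: ✓ CMP  NZCV=0000
1: · SUBCS
2: · MOVLT
3: ✓ CMP  NZCV=1001
4: ✓ ADDGT  r3←0x61
5: · ADDCS
6: ✓ CMP  NZCV=0010
7: ✓ MOVHI  r3←0x48
8: ✓ MOVHI  r3←0xa8
9: ✓ MOVNE  r4←0xcb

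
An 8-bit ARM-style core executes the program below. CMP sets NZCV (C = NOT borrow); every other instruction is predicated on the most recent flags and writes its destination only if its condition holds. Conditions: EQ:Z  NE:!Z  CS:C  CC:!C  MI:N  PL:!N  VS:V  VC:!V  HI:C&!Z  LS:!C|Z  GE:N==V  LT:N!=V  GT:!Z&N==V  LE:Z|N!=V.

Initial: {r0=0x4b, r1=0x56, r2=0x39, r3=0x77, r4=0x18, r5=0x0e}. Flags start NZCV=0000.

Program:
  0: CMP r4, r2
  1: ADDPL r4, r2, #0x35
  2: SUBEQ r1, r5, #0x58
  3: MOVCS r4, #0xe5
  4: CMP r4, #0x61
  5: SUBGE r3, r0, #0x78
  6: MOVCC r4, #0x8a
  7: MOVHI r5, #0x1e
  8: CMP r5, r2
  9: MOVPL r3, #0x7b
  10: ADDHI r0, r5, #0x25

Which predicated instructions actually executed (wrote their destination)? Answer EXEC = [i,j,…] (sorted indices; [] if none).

[0] flags=1000 → (cmp)
[1] flags=1000 PL?F → skip
[2] flags=1000 EQ?F → skip
[3] flags=1000 CS?F → skip
[4] flags=1000 → (cmp)
[5] flags=1000 GE?F → skip
[6] flags=1000 CC?T → r4=0x8a
[7] flags=1000 HI?F → skip
[8] flags=1000 → (cmp)
[9] flags=1000 PL?F → skip
[10] flags=1000 HI?F → skip

EXEC = [6]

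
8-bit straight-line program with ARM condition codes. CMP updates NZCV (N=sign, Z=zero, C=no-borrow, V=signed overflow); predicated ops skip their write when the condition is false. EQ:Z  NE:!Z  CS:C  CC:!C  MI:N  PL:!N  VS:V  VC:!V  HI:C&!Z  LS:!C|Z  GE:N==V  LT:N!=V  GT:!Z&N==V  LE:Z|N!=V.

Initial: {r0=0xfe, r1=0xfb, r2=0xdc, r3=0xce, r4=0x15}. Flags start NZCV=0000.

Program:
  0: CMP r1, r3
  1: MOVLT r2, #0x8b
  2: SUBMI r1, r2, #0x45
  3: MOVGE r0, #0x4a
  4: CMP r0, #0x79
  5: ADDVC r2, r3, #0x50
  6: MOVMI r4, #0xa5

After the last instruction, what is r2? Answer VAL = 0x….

[0] flags=0010 → (cmp)
[1] flags=0010 LT?F → skip
[2] flags=0010 MI?F → skip
[3] flags=0010 GE?T → r0=0x4a
[4] flags=1000 → (cmp)
[5] flags=1000 VC?T → r2=0x1e
[6] flags=1000 MI?T → r4=0xa5

VAL = 0x1e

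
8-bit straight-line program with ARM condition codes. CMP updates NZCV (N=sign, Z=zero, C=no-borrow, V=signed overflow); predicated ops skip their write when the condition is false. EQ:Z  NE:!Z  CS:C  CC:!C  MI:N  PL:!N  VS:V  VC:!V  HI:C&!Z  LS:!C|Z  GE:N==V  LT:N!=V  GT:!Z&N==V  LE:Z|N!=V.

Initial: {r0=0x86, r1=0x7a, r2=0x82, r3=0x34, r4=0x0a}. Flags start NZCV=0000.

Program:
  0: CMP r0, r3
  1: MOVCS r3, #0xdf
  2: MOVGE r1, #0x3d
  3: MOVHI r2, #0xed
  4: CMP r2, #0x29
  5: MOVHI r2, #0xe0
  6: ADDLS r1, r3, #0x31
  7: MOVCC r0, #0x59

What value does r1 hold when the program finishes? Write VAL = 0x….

0: ✓ CMP  NZCV=0011
1: ✓ MOVCS  r3←0xdf
2: · MOVGE
3: ✓ MOVHI  r2←0xed
4: ✓ CMP  NZCV=1010
5: ✓ MOVHI  r2←0xe0
6: · ADDLS
7: · MOVCC

VAL = 0x7a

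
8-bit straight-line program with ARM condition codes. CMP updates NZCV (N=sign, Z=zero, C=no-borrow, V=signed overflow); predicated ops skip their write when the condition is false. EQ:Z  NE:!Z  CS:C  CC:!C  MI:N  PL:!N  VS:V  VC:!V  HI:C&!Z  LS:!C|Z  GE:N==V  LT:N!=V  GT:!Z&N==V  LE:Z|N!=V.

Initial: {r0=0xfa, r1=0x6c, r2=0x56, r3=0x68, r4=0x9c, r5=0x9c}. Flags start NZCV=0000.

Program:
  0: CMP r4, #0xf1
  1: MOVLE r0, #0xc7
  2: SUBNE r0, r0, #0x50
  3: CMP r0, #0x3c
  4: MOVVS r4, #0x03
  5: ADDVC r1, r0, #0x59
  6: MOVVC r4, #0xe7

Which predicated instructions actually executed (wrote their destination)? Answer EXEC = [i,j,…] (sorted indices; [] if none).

EXEC = [1,2,5,6]

0: ✓ CMP  NZCV=1000
1: ✓ MOVLE  r0←0xc7
2: ✓ SUBNE  r0←0x77
3: ✓ CMP  NZCV=0010
4: · MOVVS
5: ✓ ADDVC  r1←0xd0
6: ✓ MOVVC  r4←0xe7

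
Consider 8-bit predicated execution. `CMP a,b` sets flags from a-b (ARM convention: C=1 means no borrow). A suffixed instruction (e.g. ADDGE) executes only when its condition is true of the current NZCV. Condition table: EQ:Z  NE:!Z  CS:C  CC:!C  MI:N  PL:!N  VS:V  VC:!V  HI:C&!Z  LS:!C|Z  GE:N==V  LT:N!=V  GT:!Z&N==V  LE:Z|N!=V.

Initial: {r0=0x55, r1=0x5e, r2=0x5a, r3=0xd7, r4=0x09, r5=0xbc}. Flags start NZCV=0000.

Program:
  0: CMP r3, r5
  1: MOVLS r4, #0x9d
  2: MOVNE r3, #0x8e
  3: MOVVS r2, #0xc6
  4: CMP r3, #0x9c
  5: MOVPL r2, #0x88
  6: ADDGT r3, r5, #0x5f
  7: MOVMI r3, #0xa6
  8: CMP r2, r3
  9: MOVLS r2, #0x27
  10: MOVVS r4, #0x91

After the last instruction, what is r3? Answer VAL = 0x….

[0] flags=0010 → (cmp)
[1] flags=0010 LS?F → skip
[2] flags=0010 NE?T → r3=0x8e
[3] flags=0010 VS?F → skip
[4] flags=1000 → (cmp)
[5] flags=1000 PL?F → skip
[6] flags=1000 GT?F → skip
[7] flags=1000 MI?T → r3=0xa6
[8] flags=1001 → (cmp)
[9] flags=1001 LS?T → r2=0x27
[10] flags=1001 VS?T → r4=0x91

VAL = 0xa6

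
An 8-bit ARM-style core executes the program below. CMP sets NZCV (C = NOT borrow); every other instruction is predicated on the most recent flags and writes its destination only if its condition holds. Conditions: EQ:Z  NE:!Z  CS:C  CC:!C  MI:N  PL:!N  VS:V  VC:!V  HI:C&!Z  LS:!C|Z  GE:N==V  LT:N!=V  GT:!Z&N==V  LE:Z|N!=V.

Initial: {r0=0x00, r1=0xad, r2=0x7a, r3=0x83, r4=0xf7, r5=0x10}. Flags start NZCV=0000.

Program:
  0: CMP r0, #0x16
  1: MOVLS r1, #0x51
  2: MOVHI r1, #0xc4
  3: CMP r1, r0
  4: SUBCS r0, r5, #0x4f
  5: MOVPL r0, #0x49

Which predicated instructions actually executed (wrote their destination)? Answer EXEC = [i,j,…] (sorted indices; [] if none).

EXEC = [1,4,5]

0: ✓ CMP  NZCV=1000
1: ✓ MOVLS  r1←0x51
2: · MOVHI
3: ✓ CMP  NZCV=0010
4: ✓ SUBCS  r0←0xc1
5: ✓ MOVPL  r0←0x49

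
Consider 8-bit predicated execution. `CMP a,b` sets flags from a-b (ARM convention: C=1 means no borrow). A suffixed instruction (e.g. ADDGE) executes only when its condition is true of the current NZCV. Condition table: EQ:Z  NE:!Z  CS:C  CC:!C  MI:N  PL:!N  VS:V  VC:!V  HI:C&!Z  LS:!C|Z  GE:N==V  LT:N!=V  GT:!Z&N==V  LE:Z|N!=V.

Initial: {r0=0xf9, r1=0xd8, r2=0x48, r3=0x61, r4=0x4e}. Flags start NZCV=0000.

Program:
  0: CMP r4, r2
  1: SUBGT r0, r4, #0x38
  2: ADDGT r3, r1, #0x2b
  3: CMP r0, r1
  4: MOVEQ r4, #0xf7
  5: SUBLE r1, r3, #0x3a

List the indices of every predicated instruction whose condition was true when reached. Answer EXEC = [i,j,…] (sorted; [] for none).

EXEC = [1,2]

[0] flags=0010 → (cmp)
[1] flags=0010 GT?T → r0=0x16
[2] flags=0010 GT?T → r3=0x03
[3] flags=0000 → (cmp)
[4] flags=0000 EQ?F → skip
[5] flags=0000 LE?F → skip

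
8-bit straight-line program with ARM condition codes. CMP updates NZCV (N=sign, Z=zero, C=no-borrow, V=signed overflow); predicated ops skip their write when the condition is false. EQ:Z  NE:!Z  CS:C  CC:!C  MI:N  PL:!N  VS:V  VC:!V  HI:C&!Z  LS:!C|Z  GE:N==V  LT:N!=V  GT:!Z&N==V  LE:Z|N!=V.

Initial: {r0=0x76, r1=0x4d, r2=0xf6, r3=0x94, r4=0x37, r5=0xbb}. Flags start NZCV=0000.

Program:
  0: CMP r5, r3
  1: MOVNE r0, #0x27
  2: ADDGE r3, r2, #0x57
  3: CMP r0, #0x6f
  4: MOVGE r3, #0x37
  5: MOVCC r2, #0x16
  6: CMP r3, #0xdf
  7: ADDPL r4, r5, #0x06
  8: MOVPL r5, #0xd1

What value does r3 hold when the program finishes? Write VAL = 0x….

VAL = 0x4d

0: ✓ CMP  NZCV=0010
1: ✓ MOVNE  r0←0x27
2: ✓ ADDGE  r3←0x4d
3: ✓ CMP  NZCV=1000
4: · MOVGE
5: ✓ MOVCC  r2←0x16
6: ✓ CMP  NZCV=0000
7: ✓ ADDPL  r4←0xc1
8: ✓ MOVPL  r5←0xd1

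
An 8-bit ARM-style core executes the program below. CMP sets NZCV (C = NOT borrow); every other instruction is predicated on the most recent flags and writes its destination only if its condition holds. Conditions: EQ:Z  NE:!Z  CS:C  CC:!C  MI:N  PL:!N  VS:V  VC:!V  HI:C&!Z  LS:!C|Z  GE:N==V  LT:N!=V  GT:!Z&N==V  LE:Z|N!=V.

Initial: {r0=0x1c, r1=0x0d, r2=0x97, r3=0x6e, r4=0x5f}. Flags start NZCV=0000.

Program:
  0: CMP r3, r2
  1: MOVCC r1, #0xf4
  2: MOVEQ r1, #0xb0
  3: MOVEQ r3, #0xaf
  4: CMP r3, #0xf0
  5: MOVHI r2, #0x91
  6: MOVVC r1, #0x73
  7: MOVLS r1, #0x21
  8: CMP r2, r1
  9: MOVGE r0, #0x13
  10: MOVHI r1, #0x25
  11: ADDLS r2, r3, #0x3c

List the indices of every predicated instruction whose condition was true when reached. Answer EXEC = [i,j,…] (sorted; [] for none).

0: ✓ CMP  NZCV=1001
1: ✓ MOVCC  r1←0xf4
2: · MOVEQ
3: · MOVEQ
4: ✓ CMP  NZCV=0000
5: · MOVHI
6: ✓ MOVVC  r1←0x73
7: ✓ MOVLS  r1←0x21
8: ✓ CMP  NZCV=0011
9: · MOVGE
10: ✓ MOVHI  r1←0x25
11: · ADDLS

EXEC = [1,6,7,10]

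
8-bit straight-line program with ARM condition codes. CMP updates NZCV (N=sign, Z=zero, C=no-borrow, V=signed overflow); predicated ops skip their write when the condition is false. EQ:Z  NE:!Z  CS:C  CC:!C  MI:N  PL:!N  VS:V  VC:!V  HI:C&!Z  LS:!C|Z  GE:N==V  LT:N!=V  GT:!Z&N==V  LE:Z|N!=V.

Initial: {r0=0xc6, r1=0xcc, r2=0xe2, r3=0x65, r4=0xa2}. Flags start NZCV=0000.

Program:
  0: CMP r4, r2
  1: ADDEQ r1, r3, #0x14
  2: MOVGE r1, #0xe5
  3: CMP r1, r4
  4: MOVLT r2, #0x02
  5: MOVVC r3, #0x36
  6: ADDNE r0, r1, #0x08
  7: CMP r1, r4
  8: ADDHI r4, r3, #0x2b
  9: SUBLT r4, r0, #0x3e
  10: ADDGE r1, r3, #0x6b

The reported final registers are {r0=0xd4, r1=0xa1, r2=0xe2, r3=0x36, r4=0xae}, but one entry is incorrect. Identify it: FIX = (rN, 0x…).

FIX = (r4, 0x61)

0: ✓ CMP  NZCV=1000
1: · ADDEQ
2: · MOVGE
3: ✓ CMP  NZCV=0010
4: · MOVLT
5: ✓ MOVVC  r3←0x36
6: ✓ ADDNE  r0←0xd4
7: ✓ CMP  NZCV=0010
8: ✓ ADDHI  r4←0x61
9: · SUBLT
10: ✓ ADDGE  r1←0xa1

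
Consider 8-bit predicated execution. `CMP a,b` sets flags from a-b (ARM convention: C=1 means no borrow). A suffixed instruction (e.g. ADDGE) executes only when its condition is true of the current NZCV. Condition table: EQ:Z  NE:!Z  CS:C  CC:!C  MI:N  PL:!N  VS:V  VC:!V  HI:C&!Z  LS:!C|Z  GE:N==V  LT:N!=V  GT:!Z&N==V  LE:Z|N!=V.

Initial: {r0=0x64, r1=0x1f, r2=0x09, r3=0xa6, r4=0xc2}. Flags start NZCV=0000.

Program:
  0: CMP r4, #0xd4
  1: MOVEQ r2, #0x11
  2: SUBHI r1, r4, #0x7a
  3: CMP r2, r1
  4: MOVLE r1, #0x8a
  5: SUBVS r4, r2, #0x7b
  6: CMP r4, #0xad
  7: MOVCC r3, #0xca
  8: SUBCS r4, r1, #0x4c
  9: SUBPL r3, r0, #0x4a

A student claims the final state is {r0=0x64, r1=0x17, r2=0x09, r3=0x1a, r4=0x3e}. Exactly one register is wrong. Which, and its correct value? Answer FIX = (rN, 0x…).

0: ✓ CMP  NZCV=1000
1: · MOVEQ
2: · SUBHI
3: ✓ CMP  NZCV=1000
4: ✓ MOVLE  r1←0x8a
5: · SUBVS
6: ✓ CMP  NZCV=0010
7: · MOVCC
8: ✓ SUBCS  r4←0x3e
9: ✓ SUBPL  r3←0x1a

FIX = (r1, 0x8a)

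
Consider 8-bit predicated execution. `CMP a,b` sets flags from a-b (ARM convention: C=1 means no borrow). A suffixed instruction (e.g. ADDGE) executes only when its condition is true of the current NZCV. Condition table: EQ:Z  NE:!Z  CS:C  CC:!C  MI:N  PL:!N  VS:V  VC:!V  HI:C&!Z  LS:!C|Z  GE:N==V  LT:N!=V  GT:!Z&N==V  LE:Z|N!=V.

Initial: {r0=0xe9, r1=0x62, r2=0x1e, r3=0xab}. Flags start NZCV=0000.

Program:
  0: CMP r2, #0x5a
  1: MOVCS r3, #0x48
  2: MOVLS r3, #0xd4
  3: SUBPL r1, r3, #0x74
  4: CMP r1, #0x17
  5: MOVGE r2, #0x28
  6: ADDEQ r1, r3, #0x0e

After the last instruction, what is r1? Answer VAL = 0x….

0: ✓ CMP  NZCV=1000
1: · MOVCS
2: ✓ MOVLS  r3←0xd4
3: · SUBPL
4: ✓ CMP  NZCV=0010
5: ✓ MOVGE  r2←0x28
6: · ADDEQ

VAL = 0x62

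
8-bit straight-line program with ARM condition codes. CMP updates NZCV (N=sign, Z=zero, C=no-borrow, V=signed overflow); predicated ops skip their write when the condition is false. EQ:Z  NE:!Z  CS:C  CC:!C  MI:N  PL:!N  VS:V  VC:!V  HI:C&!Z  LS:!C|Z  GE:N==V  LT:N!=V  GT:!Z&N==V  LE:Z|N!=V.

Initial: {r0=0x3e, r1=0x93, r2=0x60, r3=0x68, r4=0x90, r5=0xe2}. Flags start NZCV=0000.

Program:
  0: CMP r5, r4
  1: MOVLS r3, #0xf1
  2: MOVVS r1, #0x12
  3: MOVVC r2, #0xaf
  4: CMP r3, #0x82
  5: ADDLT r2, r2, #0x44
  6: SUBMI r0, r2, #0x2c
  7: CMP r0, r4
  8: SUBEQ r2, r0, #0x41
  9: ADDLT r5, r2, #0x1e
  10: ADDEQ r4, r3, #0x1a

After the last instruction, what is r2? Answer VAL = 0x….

[0] flags=0010 → (cmp)
[1] flags=0010 LS?F → skip
[2] flags=0010 VS?F → skip
[3] flags=0010 VC?T → r2=0xaf
[4] flags=1001 → (cmp)
[5] flags=1001 LT?F → skip
[6] flags=1001 MI?T → r0=0x83
[7] flags=1000 → (cmp)
[8] flags=1000 EQ?F → skip
[9] flags=1000 LT?T → r5=0xcd
[10] flags=1000 EQ?F → skip

VAL = 0xaf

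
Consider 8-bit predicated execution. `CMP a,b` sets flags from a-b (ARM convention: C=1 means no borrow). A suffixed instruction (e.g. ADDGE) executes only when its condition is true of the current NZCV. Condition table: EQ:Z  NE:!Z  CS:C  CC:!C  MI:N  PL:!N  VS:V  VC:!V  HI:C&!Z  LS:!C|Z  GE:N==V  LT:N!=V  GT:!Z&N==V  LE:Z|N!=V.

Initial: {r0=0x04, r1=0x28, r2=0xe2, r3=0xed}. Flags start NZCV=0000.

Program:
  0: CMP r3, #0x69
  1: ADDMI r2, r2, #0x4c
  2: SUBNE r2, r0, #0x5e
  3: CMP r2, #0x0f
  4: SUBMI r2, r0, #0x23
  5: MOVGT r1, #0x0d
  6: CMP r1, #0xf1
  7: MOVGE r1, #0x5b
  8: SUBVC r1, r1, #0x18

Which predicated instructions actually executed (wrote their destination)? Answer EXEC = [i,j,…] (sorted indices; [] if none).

0: ✓ CMP  NZCV=1010
1: ✓ ADDMI  r2←0x2e
2: ✓ SUBNE  r2←0xa6
3: ✓ CMP  NZCV=1010
4: ✓ SUBMI  r2←0xe1
5: · MOVGT
6: ✓ CMP  NZCV=0000
7: ✓ MOVGE  r1←0x5b
8: ✓ SUBVC  r1←0x43

EXEC = [1,2,4,7,8]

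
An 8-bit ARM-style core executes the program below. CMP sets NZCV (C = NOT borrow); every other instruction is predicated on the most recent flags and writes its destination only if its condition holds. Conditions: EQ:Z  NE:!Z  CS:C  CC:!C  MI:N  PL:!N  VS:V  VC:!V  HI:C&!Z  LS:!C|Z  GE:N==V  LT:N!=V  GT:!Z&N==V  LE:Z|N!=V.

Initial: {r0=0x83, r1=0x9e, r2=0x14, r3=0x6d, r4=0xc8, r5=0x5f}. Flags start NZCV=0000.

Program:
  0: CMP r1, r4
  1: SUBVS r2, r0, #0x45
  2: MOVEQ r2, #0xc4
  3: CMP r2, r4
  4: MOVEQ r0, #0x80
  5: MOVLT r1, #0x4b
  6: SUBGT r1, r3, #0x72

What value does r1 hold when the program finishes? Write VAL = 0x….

[0] flags=1000 → (cmp)
[1] flags=1000 VS?F → skip
[2] flags=1000 EQ?F → skip
[3] flags=0000 → (cmp)
[4] flags=0000 EQ?F → skip
[5] flags=0000 LT?F → skip
[6] flags=0000 GT?T → r1=0xfb

VAL = 0xfb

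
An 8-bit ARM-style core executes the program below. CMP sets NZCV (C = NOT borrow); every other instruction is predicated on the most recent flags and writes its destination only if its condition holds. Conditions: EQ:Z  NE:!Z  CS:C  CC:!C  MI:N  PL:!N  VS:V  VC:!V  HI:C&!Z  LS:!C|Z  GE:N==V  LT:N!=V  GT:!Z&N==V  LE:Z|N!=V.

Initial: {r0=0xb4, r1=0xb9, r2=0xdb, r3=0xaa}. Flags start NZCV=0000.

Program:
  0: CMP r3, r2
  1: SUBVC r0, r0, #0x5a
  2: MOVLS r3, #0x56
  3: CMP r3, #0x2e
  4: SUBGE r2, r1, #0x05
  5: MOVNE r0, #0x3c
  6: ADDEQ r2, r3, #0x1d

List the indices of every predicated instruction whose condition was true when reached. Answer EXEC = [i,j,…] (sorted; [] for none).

EXEC = [1,2,4,5]

[0] flags=1000 → (cmp)
[1] flags=1000 VC?T → r0=0x5a
[2] flags=1000 LS?T → r3=0x56
[3] flags=0010 → (cmp)
[4] flags=0010 GE?T → r2=0xb4
[5] flags=0010 NE?T → r0=0x3c
[6] flags=0010 EQ?F → skip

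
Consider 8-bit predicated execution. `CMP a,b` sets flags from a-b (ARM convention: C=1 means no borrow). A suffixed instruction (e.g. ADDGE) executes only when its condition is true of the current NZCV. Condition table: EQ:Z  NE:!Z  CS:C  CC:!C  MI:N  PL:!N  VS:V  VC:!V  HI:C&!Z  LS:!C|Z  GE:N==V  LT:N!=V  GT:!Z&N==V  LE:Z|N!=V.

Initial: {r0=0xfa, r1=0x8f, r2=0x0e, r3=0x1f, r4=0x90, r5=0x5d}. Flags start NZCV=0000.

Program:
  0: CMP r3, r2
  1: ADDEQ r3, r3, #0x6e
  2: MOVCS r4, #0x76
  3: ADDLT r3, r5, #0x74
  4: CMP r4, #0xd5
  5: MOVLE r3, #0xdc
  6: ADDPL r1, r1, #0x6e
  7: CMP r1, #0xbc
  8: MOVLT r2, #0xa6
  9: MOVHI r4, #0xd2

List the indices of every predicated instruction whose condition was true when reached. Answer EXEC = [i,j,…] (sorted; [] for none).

EXEC = [2,8]

0: ✓ CMP  NZCV=0010
1: · ADDEQ
2: ✓ MOVCS  r4←0x76
3: · ADDLT
4: ✓ CMP  NZCV=1001
5: · MOVLE
6: · ADDPL
7: ✓ CMP  NZCV=1000
8: ✓ MOVLT  r2←0xa6
9: · MOVHI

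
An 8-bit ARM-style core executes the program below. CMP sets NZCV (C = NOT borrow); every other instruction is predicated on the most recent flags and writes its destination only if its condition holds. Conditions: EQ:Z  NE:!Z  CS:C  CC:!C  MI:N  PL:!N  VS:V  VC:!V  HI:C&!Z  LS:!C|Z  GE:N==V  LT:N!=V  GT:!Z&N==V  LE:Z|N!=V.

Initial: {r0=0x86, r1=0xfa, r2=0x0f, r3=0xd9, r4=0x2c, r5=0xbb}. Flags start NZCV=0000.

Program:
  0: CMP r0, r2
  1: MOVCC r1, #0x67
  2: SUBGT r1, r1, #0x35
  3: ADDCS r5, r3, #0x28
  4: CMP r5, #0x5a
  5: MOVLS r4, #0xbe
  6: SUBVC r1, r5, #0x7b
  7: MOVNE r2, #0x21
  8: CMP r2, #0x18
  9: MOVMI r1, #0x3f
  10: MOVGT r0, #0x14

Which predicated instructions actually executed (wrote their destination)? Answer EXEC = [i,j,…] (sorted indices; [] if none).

[0] flags=0011 → (cmp)
[1] flags=0011 CC?F → skip
[2] flags=0011 GT?F → skip
[3] flags=0011 CS?T → r5=0x01
[4] flags=1000 → (cmp)
[5] flags=1000 LS?T → r4=0xbe
[6] flags=1000 VC?T → r1=0x86
[7] flags=1000 NE?T → r2=0x21
[8] flags=0010 → (cmp)
[9] flags=0010 MI?F → skip
[10] flags=0010 GT?T → r0=0x14

EXEC = [3,5,6,7,10]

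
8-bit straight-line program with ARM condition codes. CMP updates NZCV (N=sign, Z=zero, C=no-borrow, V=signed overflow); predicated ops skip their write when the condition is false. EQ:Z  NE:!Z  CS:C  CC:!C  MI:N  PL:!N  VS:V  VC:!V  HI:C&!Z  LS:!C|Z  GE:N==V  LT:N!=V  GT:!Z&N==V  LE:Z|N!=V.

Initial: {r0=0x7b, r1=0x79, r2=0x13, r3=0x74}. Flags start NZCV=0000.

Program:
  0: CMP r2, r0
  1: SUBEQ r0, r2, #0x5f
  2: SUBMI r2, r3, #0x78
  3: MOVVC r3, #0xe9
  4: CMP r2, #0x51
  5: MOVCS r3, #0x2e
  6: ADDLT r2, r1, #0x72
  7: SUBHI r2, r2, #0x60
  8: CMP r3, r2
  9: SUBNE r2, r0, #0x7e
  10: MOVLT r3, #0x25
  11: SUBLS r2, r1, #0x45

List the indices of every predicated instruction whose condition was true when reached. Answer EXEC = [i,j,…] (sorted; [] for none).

EXEC = [2,3,5,6,7,9,11]

0: ✓ CMP  NZCV=1000
1: · SUBEQ
2: ✓ SUBMI  r2←0xfc
3: ✓ MOVVC  r3←0xe9
4: ✓ CMP  NZCV=1010
5: ✓ MOVCS  r3←0x2e
6: ✓ ADDLT  r2←0xeb
7: ✓ SUBHI  r2←0x8b
8: ✓ CMP  NZCV=1001
9: ✓ SUBNE  r2←0xfd
10: · MOVLT
11: ✓ SUBLS  r2←0x34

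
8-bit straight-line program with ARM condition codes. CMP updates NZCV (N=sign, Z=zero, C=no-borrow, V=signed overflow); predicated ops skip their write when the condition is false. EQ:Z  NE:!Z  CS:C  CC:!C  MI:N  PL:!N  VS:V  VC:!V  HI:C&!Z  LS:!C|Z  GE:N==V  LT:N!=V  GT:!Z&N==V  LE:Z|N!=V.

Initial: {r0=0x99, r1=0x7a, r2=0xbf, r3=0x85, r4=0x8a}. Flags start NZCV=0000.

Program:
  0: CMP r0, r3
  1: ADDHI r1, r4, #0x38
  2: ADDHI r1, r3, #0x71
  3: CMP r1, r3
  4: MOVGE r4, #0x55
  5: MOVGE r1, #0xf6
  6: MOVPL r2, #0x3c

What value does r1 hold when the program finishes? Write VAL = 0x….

VAL = 0xf6

0: ✓ CMP  NZCV=0010
1: ✓ ADDHI  r1←0xc2
2: ✓ ADDHI  r1←0xf6
3: ✓ CMP  NZCV=0010
4: ✓ MOVGE  r4←0x55
5: ✓ MOVGE  r1←0xf6
6: ✓ MOVPL  r2←0x3c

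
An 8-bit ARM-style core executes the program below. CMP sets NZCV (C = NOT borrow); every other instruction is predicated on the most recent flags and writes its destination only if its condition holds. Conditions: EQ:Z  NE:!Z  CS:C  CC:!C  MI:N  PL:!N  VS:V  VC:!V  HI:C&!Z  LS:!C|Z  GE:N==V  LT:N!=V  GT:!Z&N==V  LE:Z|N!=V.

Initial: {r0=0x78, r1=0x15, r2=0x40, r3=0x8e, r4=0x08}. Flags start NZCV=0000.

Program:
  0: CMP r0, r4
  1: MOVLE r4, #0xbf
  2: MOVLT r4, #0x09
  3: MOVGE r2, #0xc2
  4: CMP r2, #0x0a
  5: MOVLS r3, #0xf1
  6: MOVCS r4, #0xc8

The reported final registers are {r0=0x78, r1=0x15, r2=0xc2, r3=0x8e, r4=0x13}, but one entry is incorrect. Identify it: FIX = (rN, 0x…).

0: ✓ CMP  NZCV=0010
1: · MOVLE
2: · MOVLT
3: ✓ MOVGE  r2←0xc2
4: ✓ CMP  NZCV=1010
5: · MOVLS
6: ✓ MOVCS  r4←0xc8

FIX = (r4, 0xc8)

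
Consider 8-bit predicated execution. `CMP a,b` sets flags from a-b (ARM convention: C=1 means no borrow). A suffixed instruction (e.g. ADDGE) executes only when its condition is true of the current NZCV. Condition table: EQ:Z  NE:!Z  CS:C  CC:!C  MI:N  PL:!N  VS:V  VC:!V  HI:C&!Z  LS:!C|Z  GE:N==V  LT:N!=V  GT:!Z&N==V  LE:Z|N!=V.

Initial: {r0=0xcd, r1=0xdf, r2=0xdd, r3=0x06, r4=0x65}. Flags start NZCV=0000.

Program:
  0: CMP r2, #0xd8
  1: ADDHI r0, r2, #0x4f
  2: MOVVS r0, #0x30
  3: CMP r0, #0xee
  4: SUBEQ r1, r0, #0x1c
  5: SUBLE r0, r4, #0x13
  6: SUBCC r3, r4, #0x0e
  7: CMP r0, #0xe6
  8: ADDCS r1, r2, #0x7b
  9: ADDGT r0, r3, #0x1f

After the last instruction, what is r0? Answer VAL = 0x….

[0] flags=0010 → (cmp)
[1] flags=0010 HI?T → r0=0x2c
[2] flags=0010 VS?F → skip
[3] flags=0000 → (cmp)
[4] flags=0000 EQ?F → skip
[5] flags=0000 LE?F → skip
[6] flags=0000 CC?T → r3=0x57
[7] flags=0000 → (cmp)
[8] flags=0000 CS?F → skip
[9] flags=0000 GT?T → r0=0x76

VAL = 0x76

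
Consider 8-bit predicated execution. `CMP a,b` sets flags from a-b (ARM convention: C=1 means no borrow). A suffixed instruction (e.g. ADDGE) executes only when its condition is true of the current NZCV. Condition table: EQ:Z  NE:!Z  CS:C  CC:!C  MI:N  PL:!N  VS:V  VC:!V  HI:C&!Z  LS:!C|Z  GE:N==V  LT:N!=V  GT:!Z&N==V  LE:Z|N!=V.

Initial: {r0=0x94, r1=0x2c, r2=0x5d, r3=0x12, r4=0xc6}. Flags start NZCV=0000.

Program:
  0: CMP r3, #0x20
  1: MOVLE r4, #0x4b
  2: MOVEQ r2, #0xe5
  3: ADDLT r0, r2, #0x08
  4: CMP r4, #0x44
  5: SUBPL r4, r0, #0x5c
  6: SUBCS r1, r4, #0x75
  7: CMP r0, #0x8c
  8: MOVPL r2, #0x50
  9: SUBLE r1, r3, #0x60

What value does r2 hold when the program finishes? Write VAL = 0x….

0: ✓ CMP  NZCV=1000
1: ✓ MOVLE  r4←0x4b
2: · MOVEQ
3: ✓ ADDLT  r0←0x65
4: ✓ CMP  NZCV=0010
5: ✓ SUBPL  r4←0x09
6: ✓ SUBCS  r1←0x94
7: ✓ CMP  NZCV=1001
8: · MOVPL
9: · SUBLE

VAL = 0x5d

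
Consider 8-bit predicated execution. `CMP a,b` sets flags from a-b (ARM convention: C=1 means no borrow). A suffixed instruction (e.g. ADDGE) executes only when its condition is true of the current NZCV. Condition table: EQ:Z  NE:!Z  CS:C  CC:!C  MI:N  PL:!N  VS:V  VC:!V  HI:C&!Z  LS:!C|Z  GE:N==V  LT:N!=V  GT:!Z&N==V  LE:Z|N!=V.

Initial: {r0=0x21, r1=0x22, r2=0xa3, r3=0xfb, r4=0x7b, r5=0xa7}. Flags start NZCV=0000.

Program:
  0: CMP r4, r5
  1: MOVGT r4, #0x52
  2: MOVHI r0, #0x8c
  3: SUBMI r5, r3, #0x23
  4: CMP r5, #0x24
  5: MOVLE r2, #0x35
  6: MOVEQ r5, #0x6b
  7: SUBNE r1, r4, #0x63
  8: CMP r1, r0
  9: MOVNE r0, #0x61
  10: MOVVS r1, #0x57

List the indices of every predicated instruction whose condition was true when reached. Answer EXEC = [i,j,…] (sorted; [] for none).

EXEC = [1,3,5,7,9]

[0] flags=1001 → (cmp)
[1] flags=1001 GT?T → r4=0x52
[2] flags=1001 HI?F → skip
[3] flags=1001 MI?T → r5=0xd8
[4] flags=1010 → (cmp)
[5] flags=1010 LE?T → r2=0x35
[6] flags=1010 EQ?F → skip
[7] flags=1010 NE?T → r1=0xef
[8] flags=1010 → (cmp)
[9] flags=1010 NE?T → r0=0x61
[10] flags=1010 VS?F → skip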